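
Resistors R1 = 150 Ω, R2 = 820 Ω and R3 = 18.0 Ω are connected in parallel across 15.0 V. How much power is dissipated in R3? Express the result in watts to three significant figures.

12.5 W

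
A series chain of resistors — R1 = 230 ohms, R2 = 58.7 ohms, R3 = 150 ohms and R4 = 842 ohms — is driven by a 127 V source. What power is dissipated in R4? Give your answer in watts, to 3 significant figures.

Since the resistors are in series they all carry the loop current I = V/R_total; the power in any one is I²R.
R_total = 230 + 58.7 + 150 + 842 = 1281 Ω
I = V / R_total = 127 / 1281 = 0.09916 A
P_R4 = I² × R4 = (0.09916)² × 842 = 8.280 W

8.28 W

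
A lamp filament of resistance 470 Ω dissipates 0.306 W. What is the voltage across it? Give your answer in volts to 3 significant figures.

12.0 V

From P = V I = I²R = V²/R, with the two given quantities we get V = √(P R).
V = √(0.306 × 470) = 11.99 V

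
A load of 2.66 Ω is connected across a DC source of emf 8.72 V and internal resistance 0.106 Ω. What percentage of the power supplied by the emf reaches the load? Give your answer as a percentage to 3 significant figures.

96.2 %

η = P_load/(P_load+P_int) = I²R/(I²R+I²r) = R/(R+r) — the I² cancels for series elements.
η = R / (R + r) = 2.66 / (2.66 + 0.106) = 0.9617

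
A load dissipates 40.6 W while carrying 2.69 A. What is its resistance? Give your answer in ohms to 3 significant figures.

Rearranging the power relation for the two known quantities gives R = P / I².
R = 40.6 / (2.690)² = 5.611 Ω

5.61 Ω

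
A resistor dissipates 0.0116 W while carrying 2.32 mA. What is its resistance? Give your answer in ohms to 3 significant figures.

From P = V I = I²R = V²/R, with the two given quantities we get R = P / I².
R = 0.0116 / (0.002320)² = 2155 Ω

2160 Ω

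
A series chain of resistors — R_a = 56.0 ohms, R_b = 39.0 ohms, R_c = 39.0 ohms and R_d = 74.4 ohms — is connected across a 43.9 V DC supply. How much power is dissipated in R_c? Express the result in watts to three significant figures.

1.73 W

Since the resistors are in series they all carry the loop current I = V/R_total; the power in any one is I²R.
R_total = 56.0 + 39.0 + 39.0 + 74.4 = 208.4 Ω
I = V / R_total = 43.9 / 208.4 = 0.2107 A
P_R_c = I² × R_c = (0.2107)² × 39.0 = 1.731 W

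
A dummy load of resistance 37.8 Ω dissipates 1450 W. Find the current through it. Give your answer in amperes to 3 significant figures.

From P = V I = I²R = V²/R, with the two given quantities we get I = √(P / R).
I = √(1450 / 37.8) = 6.194 A

6.19 A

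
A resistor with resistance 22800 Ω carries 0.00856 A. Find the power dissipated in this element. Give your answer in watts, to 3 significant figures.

The current through and the resistance of the element are both given; use P = I²R.
P = (0.008560 A)² × 22800 Ω = 1.671 W

1.67 W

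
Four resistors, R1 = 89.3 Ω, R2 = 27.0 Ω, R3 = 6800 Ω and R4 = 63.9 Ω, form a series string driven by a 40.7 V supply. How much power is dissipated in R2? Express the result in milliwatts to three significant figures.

Every series element carries the same I. Get I from the total resistance, then P = I² × R2.
R_total = 89.3 + 27.0 + 6800 + 63.9 = 6980 Ω
I = V / R_total = 40.7 / 6980 = 0.005831 A
P_R2 = I² × R2 = (0.005831)² × 27.0 = 0.0009179 W

0.918 mW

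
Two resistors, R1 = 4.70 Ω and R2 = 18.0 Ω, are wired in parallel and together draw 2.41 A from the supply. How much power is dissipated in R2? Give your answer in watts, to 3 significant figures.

Parallel branches share V, not I — compute V via R_eq, then use V²/R for the target branch.
1/R_eq = 1/4.70 + 1/18.0 ⇒ R_eq = 3.727 Ω
V = I_total × R_eq = 2.410 × 3.727 = 8.982 V
P_R2 = V² / R2 = (8.982)² / 18.0 = 4.482 W

4.48 W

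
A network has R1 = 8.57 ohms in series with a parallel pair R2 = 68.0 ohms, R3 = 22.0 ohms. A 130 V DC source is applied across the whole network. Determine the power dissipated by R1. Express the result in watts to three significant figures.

228 W

First combine the parallel branches into one equivalent R_p, then R1 + R_p is a series pair.
R_p = (68.0×22.0)/(68.0+22.0) = 16.62 Ω
R_total = 8.57 + 16.62 = 25.19 Ω
I = V / R_total = 130 / 25.19 = 5.160 A
R1 is in the main series path, so its power is I²R1.
P_R1 = (5.160)² × 8.57 = 228.2 W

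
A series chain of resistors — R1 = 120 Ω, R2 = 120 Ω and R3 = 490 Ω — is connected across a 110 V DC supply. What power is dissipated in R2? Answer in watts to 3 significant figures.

2.72 W

Since the resistors are in series they all carry the loop current I = V/R_total; the power in any one is I²R.
R_total = 120 + 120 + 490 = 730.0 Ω
I = V / R_total = 110 / 730.0 = 0.1507 A
P_R2 = I² × R2 = (0.1507)² × 120 = 2.725 W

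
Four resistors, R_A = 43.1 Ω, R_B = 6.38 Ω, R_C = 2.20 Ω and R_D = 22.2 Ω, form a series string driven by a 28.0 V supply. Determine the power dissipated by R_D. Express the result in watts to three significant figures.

3.19 W

Every series element carries the same I. Get I from the total resistance, then P = I² × R_D.
R_total = 43.1 + 6.38 + 2.20 + 22.2 = 73.88 Ω
I = V / R_total = 28.0 / 73.88 = 0.3790 A
P_R_D = I² × R_D = (0.3790)² × 22.2 = 3.189 W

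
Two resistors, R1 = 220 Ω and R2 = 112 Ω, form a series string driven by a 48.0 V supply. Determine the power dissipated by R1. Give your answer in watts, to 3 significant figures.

4.60 W

Since the resistors are in series they all carry the loop current I = V/R_total; the power in any one is I²R.
R_total = 220 + 112 = 332.0 Ω
I = V / R_total = 48.0 / 332.0 = 0.1446 A
P_R1 = I² × R1 = (0.1446)² × 220 = 4.599 W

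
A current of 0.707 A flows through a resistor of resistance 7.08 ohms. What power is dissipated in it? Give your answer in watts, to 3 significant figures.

Knowing I and R, the power is just I²R — no need to find V first.
P = (0.7070 A)² × 7.08 Ω = 3.539 W

3.54 W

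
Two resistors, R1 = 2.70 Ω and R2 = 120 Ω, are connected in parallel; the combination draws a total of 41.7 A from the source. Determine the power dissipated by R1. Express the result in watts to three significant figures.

4490 W

We need the common branch voltage; get it from I_total × R_eq, then P = V²/R for the branch.
1/R_eq = 1/2.70 + 1/120 ⇒ R_eq = 2.641 Ω
V = I_total × R_eq = 41.70 × 2.641 = 110.1 V
P_R1 = V² / R1 = (110.1)² / 2.70 = 4491 W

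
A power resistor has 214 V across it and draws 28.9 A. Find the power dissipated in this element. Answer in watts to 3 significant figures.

Since both terminal voltage and current are stated, P = V I gives the power in one step.
P = 214 V × 28.90 A = 6185 W

6180 W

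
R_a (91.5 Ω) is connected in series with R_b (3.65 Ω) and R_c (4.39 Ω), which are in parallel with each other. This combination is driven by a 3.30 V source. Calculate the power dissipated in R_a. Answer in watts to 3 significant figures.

Replace R_b and R_c with their parallel equivalent so the circuit becomes R_a in series with R_p.
R_p = (3.65×4.39)/(3.65+4.39) = 1.993 Ω
R_total = 91.5 + 1.993 = 93.49 Ω
I = V / R_total = 3.30 / 93.49 = 0.03530 A
All the current flows through R_a; use P = I²R.
P_R_a = (0.03530)² × 91.5 = 0.1140 W

0.114 W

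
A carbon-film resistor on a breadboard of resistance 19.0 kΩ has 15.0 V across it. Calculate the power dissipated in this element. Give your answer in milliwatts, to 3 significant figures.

Voltage and resistance are given, so P = V²/R is the one-step route.
P = (15.0 V)² / 19000 Ω = 0.01184 W

11.8 mW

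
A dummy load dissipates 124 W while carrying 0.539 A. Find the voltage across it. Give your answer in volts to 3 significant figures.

230 V

The two known quantities fix the third via V = P / I.
V = 124 / 0.5390 = 230.1 V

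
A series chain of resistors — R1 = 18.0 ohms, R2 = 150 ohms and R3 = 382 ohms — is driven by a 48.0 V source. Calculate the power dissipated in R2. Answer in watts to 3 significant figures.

Since the resistors are in series they all carry the loop current I = V/R_total; the power in any one is I²R.
R_total = 18.0 + 150 + 382 = 550.0 Ω
I = V / R_total = 48.0 / 550.0 = 0.08727 A
P_R2 = I² × R2 = (0.08727)² × 150 = 1.142 W

1.14 W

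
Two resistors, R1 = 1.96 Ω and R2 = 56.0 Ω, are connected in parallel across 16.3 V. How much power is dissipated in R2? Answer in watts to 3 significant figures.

4.74 W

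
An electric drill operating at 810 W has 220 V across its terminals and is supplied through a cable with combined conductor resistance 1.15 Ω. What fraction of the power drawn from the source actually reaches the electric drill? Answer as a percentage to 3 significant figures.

98.1 %

I = P / V = 810 / 220 = 3.682 A through the cable.
P_line = I² R_line = (3.682)² × 1.15 = 15.59 W
P_source = P_load + P_line = 810.0 + 15.59 = 825.6 W
η = P_load / P_source = 810.0 / 825.6 = 0.9811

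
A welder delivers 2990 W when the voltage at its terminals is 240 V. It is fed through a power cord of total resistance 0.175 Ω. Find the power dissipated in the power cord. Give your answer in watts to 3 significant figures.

Only the current and the line resistance are needed for the I²R loss.
I = P / V = 2990 / 240 = 12.46 A through the power cord.
P_line = I² R_line = (12.46)² × 0.175 = 27.16 W

27.2 W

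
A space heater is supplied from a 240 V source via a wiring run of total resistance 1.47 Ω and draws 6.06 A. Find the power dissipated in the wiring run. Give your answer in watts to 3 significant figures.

Only the current and the line resistance are needed for the I²R loss.
The wiring run carries the full 6.06 A.
P_line = I² R_line = (6.060)² × 1.47 = 53.98 W

54.0 W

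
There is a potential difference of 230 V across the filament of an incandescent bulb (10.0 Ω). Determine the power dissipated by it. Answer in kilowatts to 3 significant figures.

5.29 kW

With V across and R both known, P = V²/R gives the dissipation directly.
P = (230 V)² / 10.0 Ω = 5290 W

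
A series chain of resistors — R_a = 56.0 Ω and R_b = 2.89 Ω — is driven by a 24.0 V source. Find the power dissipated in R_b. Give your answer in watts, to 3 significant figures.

0.480 W

Every series element carries the same I. Get I from the total resistance, then P = I² × R_b.
R_total = 56.0 + 2.89 = 58.89 Ω
I = V / R_total = 24.0 / 58.89 = 0.4075 A
P_R_b = I² × R_b = (0.4075)² × 2.89 = 0.4800 W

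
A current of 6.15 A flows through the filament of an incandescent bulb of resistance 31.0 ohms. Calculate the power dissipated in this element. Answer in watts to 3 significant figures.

With I and R stated, P = I²R applies in one step.
P = (6.150 A)² × 31.0 Ω = 1172 W

1170 W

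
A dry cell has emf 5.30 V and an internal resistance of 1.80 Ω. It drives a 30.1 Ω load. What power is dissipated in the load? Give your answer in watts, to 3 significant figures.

Find the circuit current first, then P = I²R for the load (series elements share I).
I = ε / (r + R) = 5.30 / (1.80 + 30.1) = 0.1661 A
P_load = I² R = (0.1661)² × 30.1 = 0.8309 W

0.831 W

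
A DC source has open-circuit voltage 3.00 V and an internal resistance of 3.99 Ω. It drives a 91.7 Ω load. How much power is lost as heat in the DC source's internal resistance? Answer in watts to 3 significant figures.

Internal loss is I²r, with I set by the total series resistance r+R.
I = ε / (r + R) = 3.00 / (3.99 + 91.7) = 0.03135 A
P_int = I² r = (0.03135)² × 3.99 = 0.003922 W

0.00392 W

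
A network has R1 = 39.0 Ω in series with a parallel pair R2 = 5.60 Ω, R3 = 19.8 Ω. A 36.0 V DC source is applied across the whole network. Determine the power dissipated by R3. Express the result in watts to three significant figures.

Collapse R2‖R3 to a single equivalent, reducing the network to two series elements.
R_p = (5.60×19.8)/(5.60+19.8) = 4.365 Ω
R_total = 39.0 + 4.365 = 43.37 Ω
I = V / R_total = 36.0 / 43.37 = 0.8302 A
Voltage across the parallel pair: V_p = I × R_p = 0.8302 × 4.365 = 3.624 V
With V_p across R3, its power is V_p²/R3.
P_R3 = (3.624)² / 19.8 = 0.6633 W

0.663 W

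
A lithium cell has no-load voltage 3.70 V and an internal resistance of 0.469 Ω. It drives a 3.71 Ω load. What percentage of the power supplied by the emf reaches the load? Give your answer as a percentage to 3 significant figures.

The source delivers εI, of which I²R reaches the load and I²r is lost; since I is common, η = R/(R+r).
η = R / (R + r) = 3.71 / (3.71 + 0.469) = 0.8878

88.8 %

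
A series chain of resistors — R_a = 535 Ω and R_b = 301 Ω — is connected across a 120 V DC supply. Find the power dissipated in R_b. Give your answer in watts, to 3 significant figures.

6.20 W

The current is common to all series resistors; compute it, then apply P = I²R for the target.
R_total = 535 + 301 = 836.0 Ω
I = V / R_total = 120 / 836.0 = 0.1435 A
P_R_b = I² × R_b = (0.1435)² × 301 = 6.202 W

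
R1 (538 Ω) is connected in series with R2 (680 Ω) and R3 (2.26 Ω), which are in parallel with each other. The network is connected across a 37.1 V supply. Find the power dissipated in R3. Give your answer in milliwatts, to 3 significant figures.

10.6 mW

Collapse R2‖R3 to a single equivalent, reducing the network to two series elements.
R_p = (680×2.26)/(680+2.26) = 2.253 Ω
R_total = 538 + 2.253 = 540.3 Ω
I = V / R_total = 37.1 / 540.3 = 0.06867 A
Voltage across the parallel pair: V_p = I × R_p = 0.06867 × 2.253 = 0.1547 V
With V_p across R3, its power is V_p²/R3.
P_R3 = (0.1547)² / 2.26 = 0.01059 W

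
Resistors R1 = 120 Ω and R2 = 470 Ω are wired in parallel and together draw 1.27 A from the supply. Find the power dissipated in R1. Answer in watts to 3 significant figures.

Only the total current is stated, so first find the parallel equivalent to get the voltage across the combination.
1/R_eq = 1/120 + 1/470 ⇒ R_eq = 95.59 Ω
V = I_total × R_eq = 1.270 × 95.59 = 121.4 V
P_R1 = V² / R1 = (121.4)² / 120 = 122.8 W

123 W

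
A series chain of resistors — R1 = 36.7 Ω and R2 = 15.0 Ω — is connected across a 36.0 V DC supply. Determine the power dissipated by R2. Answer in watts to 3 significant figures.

The current is common to all series resistors; compute it, then apply P = I²R for the target.
R_total = 36.7 + 15.0 = 51.70 Ω
I = V / R_total = 36.0 / 51.70 = 0.6963 A
P_R2 = I² × R2 = (0.6963)² × 15.0 = 7.273 W

7.27 W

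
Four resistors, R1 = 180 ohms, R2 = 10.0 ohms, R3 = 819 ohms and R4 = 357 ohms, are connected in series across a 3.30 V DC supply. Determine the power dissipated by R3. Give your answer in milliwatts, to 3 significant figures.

Since the resistors are in series they all carry the loop current I = V/R_total; the power in any one is I²R.
R_total = 180 + 10.0 + 819 + 357 = 1366 Ω
I = V / R_total = 3.30 / 1366 = 0.002416 A
P_R3 = I² × R3 = (0.002416)² × 819 = 0.004780 W

4.78 mW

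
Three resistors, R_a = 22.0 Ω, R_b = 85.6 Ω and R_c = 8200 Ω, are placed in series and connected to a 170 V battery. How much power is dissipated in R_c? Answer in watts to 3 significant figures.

3.43 W

Series elements share the same current, so find I first, then use P = I²R.
R_total = 22.0 + 85.6 + 8200 = 8308 Ω
I = V / R_total = 170 / 8308 = 0.02046 A
P_R_c = I² × R_c = (0.02046)² × 8200 = 3.434 W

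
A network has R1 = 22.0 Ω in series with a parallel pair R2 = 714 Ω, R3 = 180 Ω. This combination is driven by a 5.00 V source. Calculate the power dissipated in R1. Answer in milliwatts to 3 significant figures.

Reduce the parallel pair to R_p first; the network is then a simple series string.
R_p = (714×180)/(714+180) = 143.8 Ω
R_total = 22.0 + 143.8 = 165.8 Ω
I = V / R_total = 5.00 / 165.8 = 0.03016 A
R1 is in the main series path, so its power is I²R1.
P_R1 = (0.03016)² × 22.0 = 0.02002 W

20.0 mW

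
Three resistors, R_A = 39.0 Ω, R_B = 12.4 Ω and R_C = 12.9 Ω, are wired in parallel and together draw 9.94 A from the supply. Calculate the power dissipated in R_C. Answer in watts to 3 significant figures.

The branches share the same voltage, but only the total current is given — find V from the equivalent resistance first.
1/R_eq = 1/39.0 + 1/12.4 + 1/12.9 ⇒ R_eq = 5.441 Ω
V = I_total × R_eq = 9.940 × 5.441 = 54.08 V
P_R_C = V² / R_C = (54.08)² / 12.9 = 226.7 W

227 W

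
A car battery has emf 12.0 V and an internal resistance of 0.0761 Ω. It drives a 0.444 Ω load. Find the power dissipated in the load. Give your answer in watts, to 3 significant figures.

236 W

Load and internal resistance form a series loop — compute the loop current, then the load power via I²R.
I = ε / (r + R) = 12.0 / (0.0761 + 0.444) = 23.07 A
P_load = I² R = (23.07)² × 0.444 = 236.4 W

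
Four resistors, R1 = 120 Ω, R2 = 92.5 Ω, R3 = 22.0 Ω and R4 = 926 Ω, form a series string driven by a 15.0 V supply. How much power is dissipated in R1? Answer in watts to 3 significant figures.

0.0200 W

The current is common to all series resistors; compute it, then apply P = I²R for the target.
R_total = 120 + 92.5 + 22.0 + 926 = 1160 Ω
I = V / R_total = 15.0 / 1160 = 0.01293 A
P_R1 = I² × R1 = (0.01293)² × 120 = 0.02005 W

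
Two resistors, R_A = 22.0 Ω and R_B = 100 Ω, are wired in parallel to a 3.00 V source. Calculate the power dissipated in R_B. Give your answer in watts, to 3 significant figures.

0.0900 W

Each parallel branch sees the full supply voltage, so P = V²/R applies directly to the target branch.
P_R_B = V² / R_B = (3.00)² / 100 Ω = 0.09000 W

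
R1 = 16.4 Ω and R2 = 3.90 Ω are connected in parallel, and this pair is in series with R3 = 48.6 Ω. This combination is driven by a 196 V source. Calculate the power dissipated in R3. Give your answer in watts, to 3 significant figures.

Combine R1 and R2 into their parallel equivalent first, reducing the network to two series resistors.
R_p = (16.4×3.90)/(16.4+3.90) = 3.151 Ω
R_total = R_p + 48.6 = 3.151 + 48.6 = 51.75 Ω
I = V / R_total = 196 / 51.75 = 3.787 A
R3 is the series element, so its power is I²R.
P_R3 = (3.787)² × 48.6 = 697.1 W

697 W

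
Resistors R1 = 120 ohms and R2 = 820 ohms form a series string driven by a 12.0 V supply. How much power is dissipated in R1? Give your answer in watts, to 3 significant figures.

0.0196 W

Series elements share the same current, so find I first, then use P = I²R.
R_total = 120 + 820 = 940.0 Ω
I = V / R_total = 12.0 / 940.0 = 0.01277 A
P_R1 = I² × R1 = (0.01277)² × 120 = 0.01956 W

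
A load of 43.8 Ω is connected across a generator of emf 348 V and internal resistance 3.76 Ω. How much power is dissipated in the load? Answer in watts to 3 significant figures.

2350 W

With r and R in series, I = ε/(r+R); the load dissipates I²R.
I = ε / (r + R) = 348 / (3.76 + 43.8) = 7.317 A
P_load = I² R = (7.317)² × 43.8 = 2345 W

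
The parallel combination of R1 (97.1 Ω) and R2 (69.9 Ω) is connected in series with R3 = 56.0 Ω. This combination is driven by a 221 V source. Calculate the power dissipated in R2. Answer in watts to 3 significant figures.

124 W

Collapse the R1‖R2 pair into one equivalent R_p; then R_p and R3 form a series string.
R_p = (97.1×69.9)/(97.1+69.9) = 40.64 Ω
R_total = R_p + 56.0 = 40.64 + 56.0 = 96.64 Ω
I = V / R_total = 221 / 96.64 = 2.287 A
Voltage across the parallel pair: V_p = I × R_p = 2.287 × 40.64 = 92.94 V
Use P = V²/R for R2 with V = V_p.
P_R2 = (92.94)² / 69.9 = 123.6 W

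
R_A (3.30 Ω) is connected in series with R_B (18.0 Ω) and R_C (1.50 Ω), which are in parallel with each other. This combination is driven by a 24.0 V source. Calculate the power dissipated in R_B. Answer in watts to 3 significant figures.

Reduce the parallel pair to R_p first; the network is then a simple series string.
R_p = (18.0×1.50)/(18.0+1.50) = 1.385 Ω
R_total = 3.30 + 1.385 = 4.685 Ω
I = V / R_total = 24.0 / 4.685 = 5.123 A
Voltage across the parallel pair: V_p = I × R_p = 5.123 × 1.385 = 7.094 V
R_B sees V_p directly, so P = V_p² / R_B.
P_R_B = (7.094)² / 18.0 = 2.796 W

2.80 W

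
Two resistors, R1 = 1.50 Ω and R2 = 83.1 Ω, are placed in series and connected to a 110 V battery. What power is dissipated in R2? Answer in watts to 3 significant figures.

140 W

Every series element carries the same I. Get I from the total resistance, then P = I² × R2.
R_total = 1.50 + 83.1 = 84.60 Ω
I = V / R_total = 110 / 84.60 = 1.300 A
P_R2 = I² × R2 = (1.300)² × 83.1 = 140.5 W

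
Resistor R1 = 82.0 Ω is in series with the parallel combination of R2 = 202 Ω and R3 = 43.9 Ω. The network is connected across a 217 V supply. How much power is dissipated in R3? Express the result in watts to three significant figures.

First combine the parallel branches into one equivalent R_p, then R1 + R_p is a series pair.
R_p = (202×43.9)/(202+43.9) = 36.06 Ω
R_total = 82.0 + 36.06 = 118.1 Ω
I = V / R_total = 217 / 118.1 = 1.838 A
Voltage across the parallel pair: V_p = I × R_p = 1.838 × 36.06 = 66.28 V
R3 sees V_p directly, so P = V_p² / R3.
P_R3 = (66.28)² / 43.9 = 100.1 W

100 W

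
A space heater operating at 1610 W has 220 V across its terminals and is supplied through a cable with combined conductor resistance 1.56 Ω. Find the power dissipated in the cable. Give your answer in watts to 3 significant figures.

83.5 W

Line loss is just I²R for the cable — we know both I and R_line directly.
I = P / V = 1610 / 220 = 7.318 A through the cable.
P_line = I² R_line = (7.318)² × 1.56 = 83.55 W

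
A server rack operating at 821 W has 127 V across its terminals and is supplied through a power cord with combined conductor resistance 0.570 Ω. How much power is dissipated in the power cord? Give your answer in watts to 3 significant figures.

23.8 W

Line loss is just I²R for the cable — we know both I and R_line directly.
I = P / V = 821 / 127 = 6.465 A through the power cord.
P_line = I² R_line = (6.465)² × 0.570 = 23.82 W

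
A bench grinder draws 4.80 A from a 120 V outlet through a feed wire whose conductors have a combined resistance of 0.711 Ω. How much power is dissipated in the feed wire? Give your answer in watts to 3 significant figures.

The feed wire and load are in series, so the same current flows in both; the loss is I²R_line.
The feed wire carries the full 4.80 A.
P_line = I² R_line = (4.800)² × 0.711 = 16.38 W

16.4 W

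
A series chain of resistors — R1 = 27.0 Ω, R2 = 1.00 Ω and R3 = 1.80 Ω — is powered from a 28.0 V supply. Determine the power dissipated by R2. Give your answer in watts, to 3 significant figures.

Every series element carries the same I. Get I from the total resistance, then P = I² × R2.
R_total = 27.0 + 1.00 + 1.80 = 29.80 Ω
I = V / R_total = 28.0 / 29.80 = 0.9396 A
P_R2 = I² × R2 = (0.9396)² × 1.00 = 0.8828 W

0.883 W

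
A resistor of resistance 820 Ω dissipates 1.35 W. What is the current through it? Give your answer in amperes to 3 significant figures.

0.0406 A

The two known quantities fix the third via I = √(P / R).
I = √(1.35 / 820) = 0.04058 A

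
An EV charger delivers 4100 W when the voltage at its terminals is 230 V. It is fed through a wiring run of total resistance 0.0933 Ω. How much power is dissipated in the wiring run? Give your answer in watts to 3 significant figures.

29.6 W

The wiring run and load are in series, so the same current flows in both; the loss is I²R_line.
I = P / V = 4100 / 230 = 17.83 A through the wiring run.
P_line = I² R_line = (17.83)² × 0.0933 = 29.65 W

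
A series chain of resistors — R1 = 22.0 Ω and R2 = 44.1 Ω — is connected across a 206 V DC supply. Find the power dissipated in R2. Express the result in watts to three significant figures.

The current is common to all series resistors; compute it, then apply P = I²R for the target.
R_total = 22.0 + 44.1 = 66.10 Ω
I = V / R_total = 206 / 66.10 = 3.116 A
P_R2 = I² × R2 = (3.116)² × 44.1 = 428.3 W

428 W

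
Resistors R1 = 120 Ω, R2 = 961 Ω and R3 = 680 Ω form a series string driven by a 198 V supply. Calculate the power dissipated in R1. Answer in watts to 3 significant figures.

1.52 W

The current is common to all series resistors; compute it, then apply P = I²R for the target.
R_total = 120 + 961 + 680 = 1761 Ω
I = V / R_total = 198 / 1761 = 0.1124 A
P_R1 = I² × R1 = (0.1124)² × 120 = 1.517 W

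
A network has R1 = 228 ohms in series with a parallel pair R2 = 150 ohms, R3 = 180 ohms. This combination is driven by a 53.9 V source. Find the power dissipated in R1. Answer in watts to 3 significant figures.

First combine the parallel branches into one equivalent R_p, then R1 + R_p is a series pair.
R_p = (150×180)/(150+180) = 81.82 Ω
R_total = 228 + 81.82 = 309.8 Ω
I = V / R_total = 53.9 / 309.8 = 0.1740 A
R1 is in the main series path, so its power is I²R1.
P_R1 = (0.1740)² × 228 = 6.901 W

6.90 W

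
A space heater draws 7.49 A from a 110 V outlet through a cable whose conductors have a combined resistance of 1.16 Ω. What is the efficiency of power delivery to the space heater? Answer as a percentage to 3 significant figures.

The cable carries the full 7.49 A.
P_line = I² R_line = (7.490)² × 1.16 = 65.08 W
P_source = V I = 110 × 7.490 = 823.9 W; P_load = 758.8 W
η = P_load / P_source = 758.8 / 823.9 = 0.9210

92.1 %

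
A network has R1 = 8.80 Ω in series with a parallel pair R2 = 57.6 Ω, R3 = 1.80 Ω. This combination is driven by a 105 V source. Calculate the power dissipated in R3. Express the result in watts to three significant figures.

168 W

First combine the parallel branches into one equivalent R_p, then R1 + R_p is a series pair.
R_p = (57.6×1.80)/(57.6+1.80) = 1.745 Ω
R_total = 8.80 + 1.745 = 10.55 Ω
I = V / R_total = 105 / 10.55 = 9.957 A
Voltage across the parallel pair: V_p = I × R_p = 9.957 × 1.745 = 17.38 V
R3 is across V_p, so use P = V²/R for that branch.
P_R3 = (17.38)² / 1.80 = 167.8 W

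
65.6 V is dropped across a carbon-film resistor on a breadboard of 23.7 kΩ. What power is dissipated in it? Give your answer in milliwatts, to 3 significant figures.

182 mW

V and R are stated; P = V²/R avoids computing the current.
P = (65.6 V)² / 23700 Ω = 0.1816 W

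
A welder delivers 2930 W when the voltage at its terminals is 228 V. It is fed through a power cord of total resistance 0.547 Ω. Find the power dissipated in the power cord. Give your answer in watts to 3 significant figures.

Line loss is just I²R for the cable — we know both I and R_line directly.
I = P / V = 2930 / 228 = 12.85 A through the power cord.
P_line = I² R_line = (12.85)² × 0.547 = 90.33 W

90.3 W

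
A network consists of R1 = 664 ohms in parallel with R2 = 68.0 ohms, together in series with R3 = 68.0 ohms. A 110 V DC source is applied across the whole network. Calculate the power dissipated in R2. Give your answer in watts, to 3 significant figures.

Combine R1 and R2 into their parallel equivalent first, reducing the network to two series resistors.
R_p = (664×68.0)/(664+68.0) = 61.68 Ω
R_total = R_p + 68.0 = 61.68 + 68.0 = 129.7 Ω
I = V / R_total = 110 / 129.7 = 0.8482 A
Voltage across the parallel pair: V_p = I × R_p = 0.8482 × 61.68 = 52.32 V
R2 sits across V_p; its power is V_p²/R.
P_R2 = (52.32)² / 68.0 = 40.26 W

40.3 W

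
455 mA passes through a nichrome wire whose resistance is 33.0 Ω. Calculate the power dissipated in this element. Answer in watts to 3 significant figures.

6.83 W

Current and resistance are given, so P = I²R is the direct form.
P = (0.4550 A)² × 33.0 Ω = 6.832 W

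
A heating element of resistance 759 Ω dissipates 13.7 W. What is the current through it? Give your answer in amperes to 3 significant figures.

0.134 A

Inverting the appropriate power form: I = √(P / R).
I = √(13.7 / 759) = 0.1344 A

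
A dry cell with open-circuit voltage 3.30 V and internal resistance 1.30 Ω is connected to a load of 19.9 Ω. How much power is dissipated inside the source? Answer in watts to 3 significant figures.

The internal resistance carries the same current as the load; P_int = I²r.
I = ε / (r + R) = 3.30 / (1.30 + 19.9) = 0.1557 A
P_int = I² r = (0.1557)² × 1.30 = 0.03150 W

0.0315 W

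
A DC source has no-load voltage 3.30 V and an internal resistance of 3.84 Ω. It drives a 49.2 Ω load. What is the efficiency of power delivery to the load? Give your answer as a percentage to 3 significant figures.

η = P_load/(P_load+P_int) = I²R/(I²R+I²r) = R/(R+r) — the I² cancels for series elements.
η = R / (R + r) = 49.2 / (49.2 + 3.84) = 0.9276

92.8 %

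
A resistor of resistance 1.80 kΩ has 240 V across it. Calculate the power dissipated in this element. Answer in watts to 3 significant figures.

With V across and R both known, P = V²/R gives the dissipation directly.
P = (240 V)² / 1800 Ω = 32.00 W

32.0 W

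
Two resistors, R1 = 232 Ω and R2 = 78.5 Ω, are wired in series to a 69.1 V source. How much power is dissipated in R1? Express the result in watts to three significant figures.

Every series element carries the same I. Get I from the total resistance, then P = I² × R1.
R_total = 232 + 78.5 = 310.5 Ω
I = V / R_total = 69.1 / 310.5 = 0.2225 A
P_R1 = I² × R1 = (0.2225)² × 232 = 11.49 W

11.5 W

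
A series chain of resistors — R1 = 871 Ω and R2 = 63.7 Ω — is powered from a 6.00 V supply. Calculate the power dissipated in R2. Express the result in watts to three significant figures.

0.00262 W

Since the resistors are in series they all carry the loop current I = V/R_total; the power in any one is I²R.
R_total = 871 + 63.7 = 934.7 Ω
I = V / R_total = 6.00 / 934.7 = 0.006419 A
P_R2 = I² × R2 = (0.006419)² × 63.7 = 0.002625 W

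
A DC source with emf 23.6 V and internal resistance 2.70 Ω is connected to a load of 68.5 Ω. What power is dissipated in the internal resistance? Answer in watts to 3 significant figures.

The source's internal resistance is just another series element carrying I; its dissipation is I²r.
I = ε / (r + R) = 23.6 / (2.70 + 68.5) = 0.3315 A
P_int = I² r = (0.3315)² × 2.70 = 0.2966 W

0.297 W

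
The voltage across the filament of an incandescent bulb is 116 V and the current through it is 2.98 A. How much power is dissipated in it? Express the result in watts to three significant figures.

With V and I both given, power follows immediately from P = V I.
P = 116 V × 2.980 A = 345.7 W

346 W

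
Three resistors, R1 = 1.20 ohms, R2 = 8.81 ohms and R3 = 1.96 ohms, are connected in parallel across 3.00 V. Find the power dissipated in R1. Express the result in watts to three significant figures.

7.50 W

R1 sits directly across the source, so P = V²/R with V = 3.00 V.
P_R1 = V² / R1 = (3.00)² / 1.20 Ω = 7.500 W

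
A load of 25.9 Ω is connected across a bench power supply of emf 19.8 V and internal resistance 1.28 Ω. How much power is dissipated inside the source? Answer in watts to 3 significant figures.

The internal resistance carries the same current as the load; P_int = I²r.
I = ε / (r + R) = 19.8 / (1.28 + 25.9) = 0.7285 A
P_int = I² r = (0.7285)² × 1.28 = 0.6793 W

0.679 W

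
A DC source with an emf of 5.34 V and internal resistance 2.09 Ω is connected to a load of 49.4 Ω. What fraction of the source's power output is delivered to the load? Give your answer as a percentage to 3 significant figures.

95.9 %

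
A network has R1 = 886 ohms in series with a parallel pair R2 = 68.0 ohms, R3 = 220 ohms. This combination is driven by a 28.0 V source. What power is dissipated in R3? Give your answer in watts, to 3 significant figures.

First combine the parallel branches into one equivalent R_p, then R1 + R_p is a series pair.
R_p = (68.0×220)/(68.0+220) = 51.94 Ω
R_total = 886 + 51.94 = 937.9 Ω
I = V / R_total = 28.0 / 937.9 = 0.02985 A
Voltage across the parallel pair: V_p = I × R_p = 0.02985 × 51.94 = 1.551 V
R3 is across V_p, so use P = V²/R for that branch.
P_R3 = (1.551)² / 220 = 0.01093 W

0.0109 W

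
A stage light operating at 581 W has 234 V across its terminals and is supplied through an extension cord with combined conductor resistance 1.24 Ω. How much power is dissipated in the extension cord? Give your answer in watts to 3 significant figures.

7.64 W

Only the current and the line resistance are needed for the I²R loss.
I = P / V = 581 / 234 = 2.483 A through the extension cord.
P_line = I² R_line = (2.483)² × 1.24 = 7.644 W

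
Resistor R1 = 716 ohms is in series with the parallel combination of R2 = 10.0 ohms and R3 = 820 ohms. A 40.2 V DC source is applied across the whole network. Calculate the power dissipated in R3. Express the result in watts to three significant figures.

0.000365 W

Collapse R2‖R3 to a single equivalent, reducing the network to two series elements.
R_p = (10.0×820)/(10.0+820) = 9.880 Ω
R_total = 716 + 9.880 = 725.9 Ω
I = V / R_total = 40.2 / 725.9 = 0.05538 A
Voltage across the parallel pair: V_p = I × R_p = 0.05538 × 9.880 = 0.5471 V
R3 is across V_p, so use P = V²/R for that branch.
P_R3 = (0.5471)² / 820 = 0.0003651 W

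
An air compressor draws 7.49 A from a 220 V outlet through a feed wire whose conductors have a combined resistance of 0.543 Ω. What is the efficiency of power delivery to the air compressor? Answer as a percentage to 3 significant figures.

The feed wire carries the full 7.49 A.
P_line = I² R_line = (7.490)² × 0.543 = 30.46 W
P_source = V I = 220 × 7.490 = 1648 W; P_load = 1617 W
η = P_load / P_source = 1617 / 1648 = 0.9815

98.2 %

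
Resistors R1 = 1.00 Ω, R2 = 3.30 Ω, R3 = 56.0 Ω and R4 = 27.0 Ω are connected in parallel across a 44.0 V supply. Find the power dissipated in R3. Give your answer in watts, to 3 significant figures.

Every branch has 44.0 V across it, so for R3 the power is simply V²/R.
P_R3 = V² / R3 = (44.0)² / 56.0 Ω = 34.57 W

34.6 W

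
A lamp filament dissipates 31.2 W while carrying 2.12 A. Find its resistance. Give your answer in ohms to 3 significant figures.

6.94 Ω

Inverting the appropriate power form: R = P / I².
R = 31.2 / (2.120)² = 6.942 Ω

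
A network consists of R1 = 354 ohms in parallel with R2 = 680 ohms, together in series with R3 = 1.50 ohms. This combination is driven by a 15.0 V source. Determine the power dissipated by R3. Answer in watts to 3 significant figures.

Reduce the parallel combination to a single R_p; the circuit then becomes R_p in series with the remaining resistor.
R_p = (354×680)/(354+680) = 232.8 Ω
R_total = R_p + 1.50 = 232.8 + 1.50 = 234.3 Ω
I = V / R_total = 15.0 / 234.3 = 0.06402 A
All the supply current flows through R3; use P = I²R3.
P_R3 = (0.06402)² × 1.50 = 0.006148 W

0.00615 W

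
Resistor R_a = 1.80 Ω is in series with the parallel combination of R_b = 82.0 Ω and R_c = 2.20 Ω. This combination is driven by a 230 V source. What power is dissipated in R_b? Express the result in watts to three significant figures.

191 W

Reduce the parallel pair to R_p first; the network is then a simple series string.
R_p = (82.0×2.20)/(82.0+2.20) = 2.143 Ω
R_total = 1.80 + 2.143 = 3.943 Ω
I = V / R_total = 230 / 3.943 = 58.34 A
Voltage across the parallel pair: V_p = I × R_p = 58.34 × 2.143 = 125.0 V
R_b is across V_p, so use P = V²/R for that branch.
P_R_b = (125.0)² / 82.0 = 190.5 W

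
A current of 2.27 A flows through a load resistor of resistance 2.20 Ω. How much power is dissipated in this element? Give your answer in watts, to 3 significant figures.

11.3 W

The current through and the resistance of the element are both given; use P = I²R.
P = (2.270 A)² × 2.20 Ω = 11.34 W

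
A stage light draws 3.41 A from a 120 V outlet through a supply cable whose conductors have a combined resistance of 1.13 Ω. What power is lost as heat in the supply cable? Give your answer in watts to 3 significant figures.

Line loss is just I²R for the cable — we know both I and R_line directly.
The supply cable carries the full 3.41 A.
P_line = I² R_line = (3.410)² × 1.13 = 13.14 W

13.1 W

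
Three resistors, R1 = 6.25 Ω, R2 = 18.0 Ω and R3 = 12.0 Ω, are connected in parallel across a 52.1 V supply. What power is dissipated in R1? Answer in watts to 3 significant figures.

Every branch has 52.1 V across it, so for R1 the power is simply V²/R.
P_R1 = V² / R1 = (52.1)² / 6.25 Ω = 434.3 W

434 W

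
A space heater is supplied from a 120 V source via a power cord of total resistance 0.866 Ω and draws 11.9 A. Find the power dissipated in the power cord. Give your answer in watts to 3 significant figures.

123 W

The power cord is a series resistance carrying the load current; its dissipation is I²R_line.
The power cord carries the full 11.9 A.
P_line = I² R_line = (11.90)² × 0.866 = 122.6 W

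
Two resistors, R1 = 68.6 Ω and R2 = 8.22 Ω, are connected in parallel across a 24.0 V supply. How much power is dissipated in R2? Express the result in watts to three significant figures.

70.1 W

Each parallel branch sees the full supply voltage, so P = V²/R applies directly to the target branch.
P_R2 = V² / R2 = (24.0)² / 8.22 Ω = 70.07 W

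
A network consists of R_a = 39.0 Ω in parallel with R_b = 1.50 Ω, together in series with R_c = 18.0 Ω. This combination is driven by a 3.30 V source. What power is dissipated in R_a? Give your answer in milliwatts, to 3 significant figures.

1.54 mW

Reduce the parallel combination to a single R_p; the circuit then becomes R_p in series with the remaining resistor.
R_p = (39.0×1.50)/(39.0+1.50) = 1.444 Ω
R_total = R_p + 18.0 = 1.444 + 18.0 = 19.44 Ω
I = V / R_total = 3.30 / 19.44 = 0.1697 A
Voltage across the parallel pair: V_p = I × R_p = 0.1697 × 1.444 = 0.2451 V
Use P = V²/R for R_a with V = V_p.
P_R_a = (0.2451)² / 39.0 = 0.001541 W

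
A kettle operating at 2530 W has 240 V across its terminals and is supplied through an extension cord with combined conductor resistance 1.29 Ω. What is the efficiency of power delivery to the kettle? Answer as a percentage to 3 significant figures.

94.6 %

I = P / V = 2530 / 240 = 10.54 A through the extension cord.
P_line = I² R_line = (10.54)² × 1.29 = 143.4 W
P_source = P_load + P_line = 2530 + 143.4 = 2673 W
η = P_load / P_source = 2530 / 2673 = 0.9464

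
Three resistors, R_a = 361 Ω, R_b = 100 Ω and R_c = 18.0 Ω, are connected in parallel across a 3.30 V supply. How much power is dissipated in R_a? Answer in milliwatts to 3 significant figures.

30.2 mW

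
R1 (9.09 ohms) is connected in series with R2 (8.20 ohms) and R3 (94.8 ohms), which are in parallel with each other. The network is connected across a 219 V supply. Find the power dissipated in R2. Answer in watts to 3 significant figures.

1200 W

First combine the parallel branches into one equivalent R_p, then R1 + R_p is a series pair.
R_p = (8.20×94.8)/(8.20+94.8) = 7.547 Ω
R_total = 9.09 + 7.547 = 16.64 Ω
I = V / R_total = 219 / 16.64 = 13.16 A
Voltage across the parallel pair: V_p = I × R_p = 13.16 × 7.547 = 99.35 V
R2 is across V_p, so use P = V²/R for that branch.
P_R2 = (99.35)² / 8.20 = 1204 W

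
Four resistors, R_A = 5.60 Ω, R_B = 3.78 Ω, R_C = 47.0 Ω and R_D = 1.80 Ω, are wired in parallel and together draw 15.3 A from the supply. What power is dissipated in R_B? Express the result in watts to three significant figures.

Only the total current is stated, so first find the parallel equivalent to get the voltage across the combination.
1/R_eq = 1/5.60 + 1/3.78 + 1/47.0 + 1/1.80 ⇒ R_eq = 0.9804 Ω
V = I_total × R_eq = 15.30 × 0.9804 = 15.00 V
P_R_B = V² / R_B = (15.00)² / 3.78 = 59.53 W

59.5 W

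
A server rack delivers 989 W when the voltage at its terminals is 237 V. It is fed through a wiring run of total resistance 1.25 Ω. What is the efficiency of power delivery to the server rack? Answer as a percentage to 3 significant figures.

97.8 %

I = P / V = 989 / 237 = 4.173 A through the wiring run.
P_line = I² R_line = (4.173)² × 1.25 = 21.77 W
P_source = P_load + P_line = 989.0 + 21.77 = 1011 W
η = P_load / P_source = 989.0 / 1011 = 0.9785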